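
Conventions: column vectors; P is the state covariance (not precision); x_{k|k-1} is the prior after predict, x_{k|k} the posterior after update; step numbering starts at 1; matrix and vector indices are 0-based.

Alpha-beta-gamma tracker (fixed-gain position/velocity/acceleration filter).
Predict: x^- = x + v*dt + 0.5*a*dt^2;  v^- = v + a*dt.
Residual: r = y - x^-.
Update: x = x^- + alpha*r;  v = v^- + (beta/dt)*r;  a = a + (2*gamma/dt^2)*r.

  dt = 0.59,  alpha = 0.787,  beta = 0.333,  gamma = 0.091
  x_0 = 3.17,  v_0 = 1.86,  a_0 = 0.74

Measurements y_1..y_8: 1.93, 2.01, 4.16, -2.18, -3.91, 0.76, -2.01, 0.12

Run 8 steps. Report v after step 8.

step 1: x_pred=4.3962  r=-2.4662  x^+=2.4553  v^+=0.9047  a^+=-0.5494
step 2: x_pred=2.8934  r=-0.8834  x^+=2.1982  v^+=0.0819  a^+=-1.0113
step 3: x_pred=2.0705  r=2.0895  x^+=3.7149  v^+=0.6646  a^+=0.0812
step 4: x_pred=4.1212  r=-6.3012  x^+=-0.8379  v^+=-2.8440  a^+=-3.2133
step 5: x_pred=-3.0751  r=-0.8349  x^+=-3.7322  v^+=-5.2110  a^+=-3.6498
step 6: x_pred=-7.4419  r=8.2019  x^+=-0.9870  v^+=-2.7352  a^+=0.6384
step 7: x_pred=-2.4897  r=0.4797  x^+=-2.1122  v^+=-2.0878  a^+=0.8892
step 8: x_pred=-3.1892  r=3.3092  x^+=-0.5849  v^+=0.3046  a^+=2.6194

v_post = 0.3046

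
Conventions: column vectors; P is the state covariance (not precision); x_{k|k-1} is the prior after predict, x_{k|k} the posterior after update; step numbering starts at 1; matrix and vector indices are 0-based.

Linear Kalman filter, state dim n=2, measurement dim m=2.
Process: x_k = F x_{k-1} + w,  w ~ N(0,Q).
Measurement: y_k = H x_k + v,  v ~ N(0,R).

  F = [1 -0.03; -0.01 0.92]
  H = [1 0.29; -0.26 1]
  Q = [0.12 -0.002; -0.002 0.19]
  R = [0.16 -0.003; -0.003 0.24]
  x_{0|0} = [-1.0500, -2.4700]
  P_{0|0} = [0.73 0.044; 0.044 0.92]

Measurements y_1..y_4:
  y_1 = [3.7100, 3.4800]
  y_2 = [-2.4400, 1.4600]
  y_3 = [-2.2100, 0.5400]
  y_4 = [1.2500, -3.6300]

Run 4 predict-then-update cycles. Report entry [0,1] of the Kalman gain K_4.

K[0,1] = -0.1412

step 1: x^-=[-0.9759, -2.2619]  P^-=[0.8482 0.0058; 0.0058 0.9680]  S=[1.0930 0.0625; 0.0625 1.2623]  K=[0.7896 -0.2092; 0.2189 0.7548]  nu=[5.3419, 5.4882]  x^+=[2.0935, 3.0501]  P^+=[0.1322 -0.0182; -0.0182 0.1758]
step 2: x^-=[2.0020, 2.7852]  P^-=[0.2535 -0.0249; -0.0249 0.3391]  S=[0.4275 0.0064; 0.0064 0.6092]  K=[0.5783 -0.1552; 0.1633 0.5656]  nu=[-5.2497, -0.8046]  x^+=[-0.9090, 1.4730]  P^+=[0.0970 -0.0138; -0.0138 0.1317]
step 3: x^-=[-0.9532, 1.3642]  P^-=[0.2179 -0.0193; -0.0193 0.3017]  S=[0.3921 0.0100; 0.0100 0.5665]  K=[0.5452 -0.1437; 0.1602 0.5386]  nu=[-1.6524, -1.0721]  x^+=[-1.7000, 0.5220]  P^+=[0.0913 -0.0124; -0.0124 0.1256]
step 4: x^-=[-1.7157, 0.4973]  P^-=[0.2121 -0.0178; -0.0178 0.2965]  S=[0.3867 0.0114; 0.0114 0.5601]  K=[0.5393 -0.1412; 0.1606 0.5344]  nu=[2.8215, -4.5733]  x^+=[0.4516, -1.4935]  P^+=[0.0902 -0.0120; -0.0120 0.1246]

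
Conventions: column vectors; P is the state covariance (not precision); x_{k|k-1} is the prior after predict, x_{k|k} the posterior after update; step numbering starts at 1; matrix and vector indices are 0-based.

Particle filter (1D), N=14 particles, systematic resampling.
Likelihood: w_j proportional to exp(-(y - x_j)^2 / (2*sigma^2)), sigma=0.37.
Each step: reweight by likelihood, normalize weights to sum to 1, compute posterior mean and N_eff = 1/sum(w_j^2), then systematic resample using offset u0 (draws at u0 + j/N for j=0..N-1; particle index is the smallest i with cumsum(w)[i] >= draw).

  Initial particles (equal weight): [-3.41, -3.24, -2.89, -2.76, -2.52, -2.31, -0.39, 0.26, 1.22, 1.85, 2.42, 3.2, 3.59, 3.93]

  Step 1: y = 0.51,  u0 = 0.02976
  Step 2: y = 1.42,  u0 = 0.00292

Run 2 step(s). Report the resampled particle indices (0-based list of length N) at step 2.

step 1: w=[0.0000, 0.0000, 0.0000, 0.0000, 0.0000, 0.0000, 0.0515, 0.7897, 0.1574, 0.0014, 0.0000, 0.0000, 0.0000, 0.0000]  mean=0.3799  Neff=1.5360  idx=[6, 7, 7, 7, 7, 7, 7, 7, 7, 7, 7, 7, 8, 8]
step 2: w=[0.0000, 0.0041, 0.0041, 0.0041, 0.0041, 0.0041, 0.0041, 0.0041, 0.0041, 0.0041, 0.0041, 0.0041, 0.4777, 0.4777]  mean=1.1771  Neff=2.1904  idx=[1, 12, 12, 12, 12, 12, 12, 12, 13, 13, 13, 13, 13, 13]

resampled_idx = [1, 12, 12, 12, 12, 12, 12, 12, 13, 13, 13, 13, 13, 13]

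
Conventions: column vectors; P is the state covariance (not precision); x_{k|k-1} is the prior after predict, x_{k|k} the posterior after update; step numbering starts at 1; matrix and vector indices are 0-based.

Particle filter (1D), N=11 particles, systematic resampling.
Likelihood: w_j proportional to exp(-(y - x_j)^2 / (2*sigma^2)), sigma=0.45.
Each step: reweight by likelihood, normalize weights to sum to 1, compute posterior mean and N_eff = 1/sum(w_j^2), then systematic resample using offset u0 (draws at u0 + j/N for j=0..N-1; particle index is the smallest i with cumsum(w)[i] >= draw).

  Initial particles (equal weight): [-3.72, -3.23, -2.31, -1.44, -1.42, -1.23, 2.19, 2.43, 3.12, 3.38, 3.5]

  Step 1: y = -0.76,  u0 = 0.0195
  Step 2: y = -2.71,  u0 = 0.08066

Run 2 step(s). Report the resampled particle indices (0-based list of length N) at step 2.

resampled_idx = [0, 1, 1, 2, 3, 3, 4, 5, 5, 8, 10]

step 1: w=[0.0000, 0.0000, 0.0021, 0.2569, 0.2745, 0.4664, 0.0000, 0.0000, 0.0000, 0.0000, 0.0000]  mean=-1.3384  Neff=2.7861  idx=[3, 3, 3, 4, 4, 4, 5, 5, 5, 5, 5]
step 2: w=[0.1461, 0.1461, 0.1461, 0.1287, 0.1287, 0.1287, 0.0351, 0.0351, 0.0351, 0.0351, 0.0351]  mean=-1.3954  Neff=8.3397  idx=[0, 1, 1, 2, 3, 3, 4, 5, 5, 8, 10]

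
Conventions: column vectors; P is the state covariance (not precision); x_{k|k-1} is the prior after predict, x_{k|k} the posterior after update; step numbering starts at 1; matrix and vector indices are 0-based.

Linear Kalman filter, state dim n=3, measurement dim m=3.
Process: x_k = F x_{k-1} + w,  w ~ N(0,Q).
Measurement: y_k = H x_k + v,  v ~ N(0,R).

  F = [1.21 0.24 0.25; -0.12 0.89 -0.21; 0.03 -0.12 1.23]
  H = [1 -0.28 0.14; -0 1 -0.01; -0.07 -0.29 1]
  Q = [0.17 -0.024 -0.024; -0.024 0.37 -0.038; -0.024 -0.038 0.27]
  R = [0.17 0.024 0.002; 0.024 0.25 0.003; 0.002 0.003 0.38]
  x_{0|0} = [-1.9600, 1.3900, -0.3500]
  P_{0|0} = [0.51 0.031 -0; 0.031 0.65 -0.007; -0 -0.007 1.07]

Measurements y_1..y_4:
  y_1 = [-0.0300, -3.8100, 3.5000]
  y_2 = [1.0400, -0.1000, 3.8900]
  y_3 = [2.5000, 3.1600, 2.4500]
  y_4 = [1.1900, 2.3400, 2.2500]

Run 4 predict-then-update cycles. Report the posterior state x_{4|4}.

x_post = [1.8807, 1.9368, 3.1024]

step 1: x^-=[-2.1255, 1.5458, -0.6561]  P^-=[1.0382 0.0159 0.2987; 0.0159 0.9354 -0.3922; 0.2987 -0.3922 1.9005]  S=[1.4242 -0.2837 0.6885; -0.2837 1.1934 -0.6815; 0.6885 -0.6815 2.5505]  K=[0.8326 0.1533 -0.0970; -0.0378 0.7495 -0.0501; 0.1208 0.1320 0.7842]  nu=[2.6202, -5.3624, 4.4556]  x^+=[-1.1983, -2.7954, 2.4468]  P^+=[0.1622 0.0580 -0.0066; 0.0580 0.1867 0.0413; -0.0066 0.0413 0.3102]
step 2: x^-=[-1.5092, -2.8580, 3.3090]  P^-=[0.4722 0.0458 0.0650; 0.0458 0.5058 -0.0889; 0.0650 -0.0889 0.7290]  S=[0.6957 -0.0862 0.1926; -0.0862 0.7576 -0.2433; 0.1926 -0.2433 1.1981]  K=[0.7085 0.1162 -0.0747; -0.0596 0.6430 -0.0592; 0.1135 0.0868 0.6255]  nu=[1.2857, 2.7910, -0.3535]  x^+=[-0.2475, -1.1191, 3.4761]  P^+=[0.1364 0.0458 -0.0038; 0.0458 0.1594 0.0288; -0.0038 0.0288 0.2463]
step 3: x^-=[0.3009, -1.6963, 4.4025]  P^-=[0.4221 0.0313 0.0477; 0.0313 0.4884 -0.0845; 0.0477 -0.0845 0.6359]  S=[0.6453 -0.0948 0.1670; -0.0948 0.7401 -0.2318; 0.1670 -0.2318 1.1026]  K=[0.6855 0.1066 -0.0732; -0.0725 0.6319 -0.0632; 0.1057 0.0776 0.5962]  nu=[1.1078, 4.9003, -2.4234]  x^+=[1.7600, 1.4732, 3.4551]  P^+=[0.1316 0.0428 -0.0045; 0.0428 0.1563 0.0261; -0.0045 0.0261 0.2343]
step 4: x^-=[3.3469, 0.3744, 4.1257]  P^-=[0.4116 0.0286 0.0426; 0.0286 0.4869 -0.0840; 0.0426 -0.0840 0.6184]  S=[0.6343 -0.0970 0.1607; -0.0970 0.7387 -0.2306; 0.1607 -0.2306 1.0853]  K=[0.6802 0.1046 -0.0734; -0.0757 0.6303 -0.0642; 0.1028 0.0757 0.5904]  nu=[-2.6297, 2.0069, -1.5329]  x^+=[1.8807, 1.9368, 3.1024]  P^+=[0.1305 0.0422 -0.0049; 0.0422 0.1558 0.0255; -0.0049 0.0255 0.2318]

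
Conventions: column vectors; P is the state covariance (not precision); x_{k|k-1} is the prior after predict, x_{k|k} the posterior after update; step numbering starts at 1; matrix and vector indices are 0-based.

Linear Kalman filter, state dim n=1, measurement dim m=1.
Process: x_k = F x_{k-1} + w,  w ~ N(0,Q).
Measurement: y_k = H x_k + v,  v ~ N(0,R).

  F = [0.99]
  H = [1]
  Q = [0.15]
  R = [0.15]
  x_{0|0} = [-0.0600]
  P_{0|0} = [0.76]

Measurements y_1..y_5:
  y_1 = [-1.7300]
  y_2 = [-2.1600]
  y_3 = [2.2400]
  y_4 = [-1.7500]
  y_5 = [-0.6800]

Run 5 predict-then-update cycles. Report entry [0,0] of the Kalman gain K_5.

step 1: x^-=[-0.0594]  P^-=[0.8949]  S=[1.0449]  K=[0.8564]  nu=[-1.6706]  x^+=[-1.4902]  P^+=[0.1285]
step 2: x^-=[-1.4753]  P^-=[0.2759]  S=[0.4259]  K=[0.6478]  nu=[-0.6847]  x^+=[-1.9188]  P^+=[0.0972]
step 3: x^-=[-1.8997]  P^-=[0.2452]  S=[0.3952]  K=[0.6205]  nu=[4.1397]  x^+=[0.6689]  P^+=[0.0931]
step 4: x^-=[0.6622]  P^-=[0.2412]  S=[0.3912]  K=[0.6166]  nu=[-2.4122]  x^+=[-0.8251]  P^+=[0.0925]
step 5: x^-=[-0.8169]  P^-=[0.2406]  S=[0.3906]  K=[0.6160]  nu=[0.1369]  x^+=[-0.7326]  P^+=[0.0924]

K[0,0] = 0.6160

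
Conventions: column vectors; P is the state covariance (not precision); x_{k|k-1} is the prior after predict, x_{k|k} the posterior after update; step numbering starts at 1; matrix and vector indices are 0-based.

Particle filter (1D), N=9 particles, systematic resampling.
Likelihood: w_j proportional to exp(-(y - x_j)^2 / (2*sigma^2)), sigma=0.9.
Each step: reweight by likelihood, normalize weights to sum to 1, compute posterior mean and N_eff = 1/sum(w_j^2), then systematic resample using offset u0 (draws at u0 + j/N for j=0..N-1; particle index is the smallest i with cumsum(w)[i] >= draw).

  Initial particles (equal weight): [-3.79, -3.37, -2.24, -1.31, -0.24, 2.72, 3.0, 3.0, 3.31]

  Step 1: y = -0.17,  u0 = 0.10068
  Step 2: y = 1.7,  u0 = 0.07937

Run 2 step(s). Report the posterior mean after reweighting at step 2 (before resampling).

step 1: w=[0.0002, 0.0012, 0.0464, 0.2933, 0.6521, 0.0038, 0.0013, 0.0013, 0.0004]  mean=-0.6300  Neff=1.9476  idx=[3, 3, 3, 4, 4, 4, 4, 4, 4]
step 2: w=[0.0062, 0.0062, 0.0062, 0.1636, 0.1636, 0.1636, 0.1636, 0.1636, 0.1636]  mean=-0.2600  Neff=6.2258  idx=[3, 4, 4, 5, 6, 6, 7, 8, 8]

post_mean = -0.2600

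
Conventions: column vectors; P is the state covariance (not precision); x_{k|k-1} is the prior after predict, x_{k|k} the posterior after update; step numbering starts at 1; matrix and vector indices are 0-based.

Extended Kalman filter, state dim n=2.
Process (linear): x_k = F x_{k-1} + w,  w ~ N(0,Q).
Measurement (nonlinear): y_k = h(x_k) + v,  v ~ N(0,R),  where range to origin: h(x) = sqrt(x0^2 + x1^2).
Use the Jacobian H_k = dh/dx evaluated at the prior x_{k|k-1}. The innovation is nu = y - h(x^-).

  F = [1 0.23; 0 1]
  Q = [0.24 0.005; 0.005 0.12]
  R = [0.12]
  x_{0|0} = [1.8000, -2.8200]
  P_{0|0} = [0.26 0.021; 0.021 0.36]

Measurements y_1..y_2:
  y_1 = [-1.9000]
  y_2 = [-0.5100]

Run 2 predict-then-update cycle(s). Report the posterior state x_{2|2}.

step 1: x^-=[1.1514, -2.8200]  P^-=[0.5287 0.1088; 0.1088 0.4800]  H_jac=[0.3780 -0.9258]  S=[0.5308]  K=[0.1867; -0.7597]  nu=[-4.9460]  x^+=[0.2278, 0.9375]  P^+=[0.5102 0.1841; 0.1841 0.1736]
step 2: x^-=[0.4434, 0.9375]  P^-=[0.8441 0.2290; 0.2290 0.2936]  H_jac=[0.4275 0.9040]  S=[0.6913]  K=[0.8215; 0.5256]  nu=[-1.5471]  x^+=[-0.8276, 0.1243]  P^+=[0.3775 -0.0695; -0.0695 0.1026]

x_post = [-0.8276, 0.1243]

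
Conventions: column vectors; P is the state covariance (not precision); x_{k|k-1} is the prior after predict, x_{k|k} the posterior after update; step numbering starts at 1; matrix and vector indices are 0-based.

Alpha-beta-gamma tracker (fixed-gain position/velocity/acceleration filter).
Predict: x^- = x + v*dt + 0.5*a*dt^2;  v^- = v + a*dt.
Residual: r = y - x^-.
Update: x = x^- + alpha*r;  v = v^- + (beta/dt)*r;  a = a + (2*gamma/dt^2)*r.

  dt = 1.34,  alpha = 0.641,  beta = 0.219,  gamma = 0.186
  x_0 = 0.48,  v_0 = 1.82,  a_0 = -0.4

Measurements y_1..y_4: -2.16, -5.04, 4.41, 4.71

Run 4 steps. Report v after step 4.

v_post = -0.9715

step 1: x_pred=2.5597  r=-4.7197  x^+=-0.4656  v^+=0.5126  a^+=-1.3778
step 2: x_pred=-1.0157  r=-4.0243  x^+=-3.5953  v^+=-1.9913  a^+=-2.2115
step 3: x_pred=-8.2491  r=12.6591  x^+=-0.1346  v^+=-2.8858  a^+=0.4111
step 4: x_pred=-3.6325  r=8.3425  x^+=1.7150  v^+=-0.9715  a^+=2.1395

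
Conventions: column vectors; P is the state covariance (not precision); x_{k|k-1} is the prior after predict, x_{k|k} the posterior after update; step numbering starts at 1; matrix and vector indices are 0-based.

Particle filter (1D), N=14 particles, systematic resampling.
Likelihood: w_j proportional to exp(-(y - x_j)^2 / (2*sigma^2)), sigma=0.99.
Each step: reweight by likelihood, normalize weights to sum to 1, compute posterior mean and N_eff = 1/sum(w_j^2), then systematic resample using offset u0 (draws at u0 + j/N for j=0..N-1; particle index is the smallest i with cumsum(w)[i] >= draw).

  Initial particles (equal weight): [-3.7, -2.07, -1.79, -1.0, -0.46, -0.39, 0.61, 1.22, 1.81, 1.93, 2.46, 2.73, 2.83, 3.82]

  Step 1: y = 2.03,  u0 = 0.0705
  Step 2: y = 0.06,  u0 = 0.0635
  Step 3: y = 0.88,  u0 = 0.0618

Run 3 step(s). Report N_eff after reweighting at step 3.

step 1: w=[0.0000, 0.0000, 0.0001, 0.0016, 0.0074, 0.0088, 0.0622, 0.1244, 0.1696, 0.1730, 0.1582, 0.1354, 0.1254, 0.0339]  mean=2.0653  Neff=7.2243  idx=[6, 7, 8, 8, 8, 9, 9, 10, 10, 11, 11, 12, 12, 13]
step 2: w=[0.3395, 0.1994, 0.0830, 0.0830, 0.0830, 0.0665, 0.0665, 0.0210, 0.0210, 0.0104, 0.0104, 0.0079, 0.0079, 0.0003]  mean=1.3641  Neff=5.3830  idx=[0, 0, 0, 0, 1, 1, 1, 2, 3, 4, 4, 5, 6, 12]
step 3: w=[0.0914, 0.0914, 0.0914, 0.0914, 0.0895, 0.0895, 0.0895, 0.0610, 0.0610, 0.0610, 0.0610, 0.0541, 0.0541, 0.0136]  mean=1.2397  Neff=12.7588  idx=[0, 1, 2, 3, 3, 4, 5, 6, 6, 8, 9, 10, 11, 13]

N_eff = 12.7588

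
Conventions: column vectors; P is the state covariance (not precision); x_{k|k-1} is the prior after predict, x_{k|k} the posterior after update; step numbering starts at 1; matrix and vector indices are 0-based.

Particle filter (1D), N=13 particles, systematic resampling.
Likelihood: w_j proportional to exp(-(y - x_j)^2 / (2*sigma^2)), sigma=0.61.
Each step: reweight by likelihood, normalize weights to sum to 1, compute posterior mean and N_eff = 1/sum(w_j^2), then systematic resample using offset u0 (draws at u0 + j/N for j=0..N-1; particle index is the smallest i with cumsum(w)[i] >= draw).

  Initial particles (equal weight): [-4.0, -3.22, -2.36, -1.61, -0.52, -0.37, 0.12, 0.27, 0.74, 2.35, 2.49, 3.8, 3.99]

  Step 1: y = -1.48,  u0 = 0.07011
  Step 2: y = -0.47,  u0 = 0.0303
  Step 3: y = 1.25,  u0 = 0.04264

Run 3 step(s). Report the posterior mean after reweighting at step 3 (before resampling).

post_mean = 0.0067

step 1: w=[0.0001, 0.0091, 0.1880, 0.5203, 0.1543, 0.1017, 0.0171, 0.0087, 0.0007, 0.0000, 0.0000, 0.0000, 0.0000]  mean=-1.4242  Neff=2.9351  idx=[2, 2, 3, 3, 3, 3, 3, 3, 3, 4, 4, 5, 7]
step 2: w=[0.0018, 0.0018, 0.0371, 0.0371, 0.0371, 0.0371, 0.0371, 0.0371, 0.0371, 0.2122, 0.2122, 0.2101, 0.1020]  mean=-0.6977  Neff=6.4820  idx=[2, 4, 6, 8, 9, 9, 10, 10, 10, 11, 11, 11, 12]
step 3: w=[0.0000, 0.0000, 0.0000, 0.0000, 0.0339, 0.0339, 0.0339, 0.0339, 0.0339, 0.0672, 0.0672, 0.0672, 0.6286]  mean=0.0067  Neff=2.4128  idx=[5, 7, 9, 10, 11, 12, 12, 12, 12, 12, 12, 12, 12]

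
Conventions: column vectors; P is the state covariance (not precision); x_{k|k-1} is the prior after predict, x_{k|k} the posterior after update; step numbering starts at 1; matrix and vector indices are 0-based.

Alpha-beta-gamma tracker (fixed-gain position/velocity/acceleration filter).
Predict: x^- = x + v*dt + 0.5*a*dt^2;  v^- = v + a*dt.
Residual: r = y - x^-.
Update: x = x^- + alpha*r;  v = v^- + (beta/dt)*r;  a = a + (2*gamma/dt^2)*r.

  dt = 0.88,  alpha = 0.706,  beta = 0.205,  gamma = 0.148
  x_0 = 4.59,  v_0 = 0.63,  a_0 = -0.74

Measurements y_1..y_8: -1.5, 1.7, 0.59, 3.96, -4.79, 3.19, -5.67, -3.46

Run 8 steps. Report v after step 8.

step 1: x_pred=4.8579  r=-6.3579  x^+=0.3692  v^+=-1.5023  a^+=-3.1702
step 2: x_pred=-2.1803  r=3.8803  x^+=0.5592  v^+=-3.3881  a^+=-1.6870
step 3: x_pred=-3.0756  r=3.6656  x^+=-0.4877  v^+=-4.0188  a^+=-0.2859
step 4: x_pred=-4.1349  r=8.0949  x^+=1.5801  v^+=-2.3846  a^+=2.8082
step 5: x_pred=0.5690  r=-5.3590  x^+=-3.2145  v^+=-1.1618  a^+=0.7598
step 6: x_pred=-3.9426  r=7.1326  x^+=1.0930  v^+=1.1684  a^+=3.4862
step 7: x_pred=3.4711  r=-9.1411  x^+=-2.9825  v^+=2.1068  a^+=-0.0078
step 8: x_pred=-1.1316  r=-2.3284  x^+=-2.7754  v^+=1.5575  a^+=-0.8978

v_post = 1.5575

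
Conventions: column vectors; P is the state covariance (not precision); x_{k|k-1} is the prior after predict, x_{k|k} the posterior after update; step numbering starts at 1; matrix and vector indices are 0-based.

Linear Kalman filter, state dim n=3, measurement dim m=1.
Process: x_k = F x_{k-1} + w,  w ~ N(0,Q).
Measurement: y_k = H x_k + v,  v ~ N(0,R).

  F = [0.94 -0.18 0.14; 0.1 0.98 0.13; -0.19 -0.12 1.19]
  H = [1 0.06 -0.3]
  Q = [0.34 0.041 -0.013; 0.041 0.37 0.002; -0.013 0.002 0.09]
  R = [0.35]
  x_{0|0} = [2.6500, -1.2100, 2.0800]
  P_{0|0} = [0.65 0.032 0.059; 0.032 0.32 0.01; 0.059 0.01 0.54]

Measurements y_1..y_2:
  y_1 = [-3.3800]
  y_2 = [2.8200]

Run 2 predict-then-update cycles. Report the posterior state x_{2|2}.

x_post = [2.4129, -0.7115, 3.6411]

step 1: x^-=[3.0000, -0.6504, 2.1169]  P^-=[0.9395 0.0936 0.0274; 0.0936 0.7033 0.0463; 0.0274 0.0463 0.8547]  S=[1.3621]  K=[0.6878; 0.0895; -0.1661]  nu=[-5.7059]  x^+=[-0.9247, -1.1609, 3.0647]  P^+=[0.2951 0.0097 0.1830; 0.0097 0.6924 0.0665; 0.1830 0.0665 0.8171]
step 2: x^-=[-0.2312, -0.8318, 3.9620]  P^-=[0.6807 0.0028 0.2691; 0.0028 1.0754 0.1332; 0.2691 0.1332 1.1664]  S=[0.9736]  K=[0.6164; 0.0280; -0.0748]  nu=[4.2897]  x^+=[2.4129, -0.7115, 3.6411]  P^+=[0.3108 -0.0141 0.3140; -0.0141 1.0746 0.1353; 0.3140 0.1353 1.1610]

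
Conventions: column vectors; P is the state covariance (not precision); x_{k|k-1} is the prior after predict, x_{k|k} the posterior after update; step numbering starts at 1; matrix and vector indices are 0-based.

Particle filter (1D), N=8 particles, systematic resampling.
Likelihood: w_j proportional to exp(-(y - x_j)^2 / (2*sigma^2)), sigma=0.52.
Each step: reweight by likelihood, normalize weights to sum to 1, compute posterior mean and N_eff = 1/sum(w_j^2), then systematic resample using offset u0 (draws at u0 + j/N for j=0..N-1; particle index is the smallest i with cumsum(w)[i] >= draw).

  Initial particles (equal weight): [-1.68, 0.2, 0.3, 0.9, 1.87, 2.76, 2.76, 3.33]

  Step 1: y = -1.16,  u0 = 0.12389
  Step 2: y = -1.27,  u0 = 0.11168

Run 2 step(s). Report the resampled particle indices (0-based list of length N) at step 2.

resampled_idx = [0, 1, 2, 3, 4, 5, 6, 6]

step 1: w=[0.9203, 0.0496, 0.0295, 0.0006, 0.0000, 0.0000, 0.0000, 0.0000]  mean=-1.5268  Neff=1.1760  idx=[0, 0, 0, 0, 0, 0, 0, 2]
step 2: w=[0.1426, 0.1426, 0.1426, 0.1426, 0.1426, 0.1426, 0.1426, 0.0020]  mean=-1.6760  Neff=7.0284  idx=[0, 1, 2, 3, 4, 5, 6, 6]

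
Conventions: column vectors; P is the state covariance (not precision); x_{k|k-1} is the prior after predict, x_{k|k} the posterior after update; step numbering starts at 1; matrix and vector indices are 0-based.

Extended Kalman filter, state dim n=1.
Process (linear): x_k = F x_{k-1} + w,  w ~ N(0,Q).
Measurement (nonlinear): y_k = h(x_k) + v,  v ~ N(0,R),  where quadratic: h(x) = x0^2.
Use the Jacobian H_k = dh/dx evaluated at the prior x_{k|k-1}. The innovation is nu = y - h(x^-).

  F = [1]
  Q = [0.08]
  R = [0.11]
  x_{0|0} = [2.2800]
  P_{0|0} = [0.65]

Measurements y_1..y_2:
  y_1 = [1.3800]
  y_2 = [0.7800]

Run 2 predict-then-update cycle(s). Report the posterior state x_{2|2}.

x_post = [1.0542]

step 1: x^-=[2.2800]  P^-=[0.7300]  H_jac=[4.5600]  S=[15.2893]  K=[0.2177]  nu=[-3.8184]  x^+=[1.4487]  P^+=[0.0053]
step 2: x^-=[1.4487]  P^-=[0.0853]  H_jac=[2.8973]  S=[0.8256]  K=[0.2992]  nu=[-1.3186]  x^+=[1.0542]  P^+=[0.0114]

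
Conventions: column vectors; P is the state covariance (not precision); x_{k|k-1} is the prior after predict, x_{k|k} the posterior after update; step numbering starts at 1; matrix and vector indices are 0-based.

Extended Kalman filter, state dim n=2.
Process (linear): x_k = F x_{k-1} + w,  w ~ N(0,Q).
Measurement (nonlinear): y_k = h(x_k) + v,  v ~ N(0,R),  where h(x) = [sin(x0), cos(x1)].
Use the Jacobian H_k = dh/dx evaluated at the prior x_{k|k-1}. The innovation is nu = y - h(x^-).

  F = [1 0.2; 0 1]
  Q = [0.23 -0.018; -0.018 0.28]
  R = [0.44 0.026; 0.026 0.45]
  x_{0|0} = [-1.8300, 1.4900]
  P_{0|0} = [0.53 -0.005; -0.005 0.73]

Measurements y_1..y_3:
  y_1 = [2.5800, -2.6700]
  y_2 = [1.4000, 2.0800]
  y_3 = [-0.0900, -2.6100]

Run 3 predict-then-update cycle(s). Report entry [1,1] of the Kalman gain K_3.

step 1: x^-=[-1.5320, 1.4900]  P^-=[0.7872 0.1230; 0.1230 1.0100]  H_jac=[0.0388 0.0000; 0.0000 -0.9967]  S=[0.4412 0.0212; 0.0212 1.4534]  K=[0.0733 -0.0854; 0.0442 -0.6933]  nu=[3.5792, -2.7507]  x^+=[-1.0346, 3.5552]  P^+=[0.7745 0.0367; 0.0367 0.3118]
step 2: x^-=[-0.3235, 3.5552]  P^-=[1.0316 0.0810; 0.0810 0.5918]  H_jac=[0.9481 0.0000; 0.0000 0.4020]  S=[1.3673 0.0569; 0.0569 0.5456]  K=[0.7159 -0.0149; 0.0382 0.4320]  nu=[1.7179, 2.9957]  x^+=[0.8616, 4.9151]  P^+=[0.3318 0.0296; 0.0296 0.4861]
step 3: x^-=[1.8446, 4.9151]  P^-=[0.5931 0.1088; 0.1088 0.7661]  H_jac=[-0.2704 0.0000; 0.0000 0.9795]  S=[0.4834 -0.0028; -0.0028 1.1851]  K=[-0.3313 0.0891; -0.0572 0.6331]  nu=[-1.0527, -2.8113]  x^+=[1.9428, 3.1954]  P^+=[0.5305 0.0322; 0.0322 0.2893]

K[1,1] = 0.6331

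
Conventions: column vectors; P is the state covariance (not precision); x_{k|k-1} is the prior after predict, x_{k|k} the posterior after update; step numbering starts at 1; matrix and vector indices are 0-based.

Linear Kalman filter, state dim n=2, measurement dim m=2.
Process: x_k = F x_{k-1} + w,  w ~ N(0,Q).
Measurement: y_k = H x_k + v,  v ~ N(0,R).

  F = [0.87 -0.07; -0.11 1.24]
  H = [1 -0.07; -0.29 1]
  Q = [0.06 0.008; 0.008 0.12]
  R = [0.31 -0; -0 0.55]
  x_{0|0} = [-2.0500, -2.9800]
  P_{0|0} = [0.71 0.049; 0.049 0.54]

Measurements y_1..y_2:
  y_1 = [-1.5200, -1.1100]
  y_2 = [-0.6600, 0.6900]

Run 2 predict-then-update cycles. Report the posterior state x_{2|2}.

x_post = [-1.1841, -1.0510]

step 1: x^-=[-1.5749, -3.4697]  P^-=[0.5941 -0.0536; -0.0536 0.9455]  S=[0.9162 -0.2931; -0.2931 1.5766]  K=[0.6450 -0.0233; 0.0684 0.6223]  nu=[-0.1880, 1.9030]  x^+=[-1.7405, -2.2983]  P^+=[0.2032 0.0461; 0.0461 0.3556]
step 2: x^-=[-1.3534, -2.6584]  P^-=[0.2099 0.0078; 0.0078 0.6567]  S=[0.5221 -0.0989; -0.0989 1.2199]  K=[0.3989 -0.0112; 0.0289 0.5388]  nu=[0.5073, 2.9560]  x^+=[-1.1841, -1.0510]  P^+=[0.1258 0.0303; 0.0303 0.3052]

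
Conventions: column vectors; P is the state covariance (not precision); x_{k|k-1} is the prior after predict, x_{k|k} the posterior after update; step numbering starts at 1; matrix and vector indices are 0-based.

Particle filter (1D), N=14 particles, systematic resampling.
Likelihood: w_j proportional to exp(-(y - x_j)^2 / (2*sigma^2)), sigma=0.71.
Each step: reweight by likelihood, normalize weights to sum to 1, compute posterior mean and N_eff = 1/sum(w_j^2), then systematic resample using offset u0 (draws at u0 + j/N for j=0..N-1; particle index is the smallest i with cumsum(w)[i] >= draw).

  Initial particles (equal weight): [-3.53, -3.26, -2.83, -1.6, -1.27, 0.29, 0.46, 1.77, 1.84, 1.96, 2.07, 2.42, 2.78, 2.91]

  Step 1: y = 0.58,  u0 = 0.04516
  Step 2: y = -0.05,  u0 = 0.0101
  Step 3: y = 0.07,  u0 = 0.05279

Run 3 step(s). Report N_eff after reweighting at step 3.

N_eff = 13.9644

step 1: w=[0.0000, 0.0000, 0.0000, 0.0033, 0.0124, 0.3394, 0.3637, 0.0906, 0.0764, 0.0558, 0.0408, 0.0128, 0.0030, 0.0017]  mean=0.7839  Neff=3.7499  idx=[5, 5, 5, 5, 5, 6, 6, 6, 6, 6, 7, 8, 9, 10]
step 2: w=[0.1059, 0.1059, 0.1059, 0.1059, 0.1059, 0.0918, 0.0918, 0.0918, 0.0918, 0.0918, 0.0044, 0.0034, 0.0022, 0.0014]  mean=0.3860  Neff=10.1763  idx=[0, 0, 1, 2, 2, 3, 4, 4, 5, 6, 7, 7, 8, 9]
step 3: w=[0.0746, 0.0746, 0.0746, 0.0746, 0.0746, 0.0746, 0.0746, 0.0746, 0.0673, 0.0673, 0.0673, 0.0673, 0.0673, 0.0673]  mean=0.3586  Neff=13.9644  idx=[0, 1, 2, 3, 4, 5, 6, 7, 8, 9, 10, 11, 12, 13]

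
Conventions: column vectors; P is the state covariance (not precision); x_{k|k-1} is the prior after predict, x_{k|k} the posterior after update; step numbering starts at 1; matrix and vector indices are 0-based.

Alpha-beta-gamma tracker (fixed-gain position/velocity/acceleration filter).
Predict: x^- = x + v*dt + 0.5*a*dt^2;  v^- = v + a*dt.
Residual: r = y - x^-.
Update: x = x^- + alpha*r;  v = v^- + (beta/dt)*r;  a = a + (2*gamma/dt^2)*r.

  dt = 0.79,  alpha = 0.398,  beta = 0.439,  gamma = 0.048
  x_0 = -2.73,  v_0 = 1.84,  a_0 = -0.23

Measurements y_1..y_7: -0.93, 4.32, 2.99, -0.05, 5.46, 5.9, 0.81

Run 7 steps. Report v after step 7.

step 1: x_pred=-1.3482  r=0.4182  x^+=-1.1817  v^+=1.8907  a^+=-0.1657
step 2: x_pred=0.2602  r=4.0598  x^+=1.8760  v^+=4.0158  a^+=0.4588
step 3: x_pred=5.1917  r=-2.2017  x^+=4.3154  v^+=3.1548  a^+=0.1201
step 4: x_pred=6.8452  r=-6.8952  x^+=4.1009  v^+=-0.5819  a^+=-0.9405
step 5: x_pred=3.3477  r=2.1123  x^+=4.1884  v^+=-0.1511  a^+=-0.6156
step 6: x_pred=3.8770  r=2.0230  x^+=4.6821  v^+=0.4868  a^+=-0.3044
step 7: x_pred=4.9717  r=-4.1617  x^+=3.3154  v^+=-2.0663  a^+=-0.9445

v_post = -2.0663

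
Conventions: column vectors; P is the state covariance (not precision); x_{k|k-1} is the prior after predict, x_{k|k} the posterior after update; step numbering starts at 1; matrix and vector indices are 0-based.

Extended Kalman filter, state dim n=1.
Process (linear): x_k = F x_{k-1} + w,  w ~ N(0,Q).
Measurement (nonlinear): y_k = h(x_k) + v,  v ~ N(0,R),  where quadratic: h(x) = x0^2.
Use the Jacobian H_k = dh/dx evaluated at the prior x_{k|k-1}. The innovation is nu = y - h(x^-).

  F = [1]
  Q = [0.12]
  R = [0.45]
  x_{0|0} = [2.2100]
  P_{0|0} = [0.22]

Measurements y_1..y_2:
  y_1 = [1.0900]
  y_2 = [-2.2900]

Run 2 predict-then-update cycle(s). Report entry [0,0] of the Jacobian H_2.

H_jac[0,0] = 2.8121

step 1: x^-=[2.2100]  P^-=[0.3400]  H_jac=[4.4200]  S=[7.0924]  K=[0.2119]  nu=[-3.7941]  x^+=[1.4061]  P^+=[0.0216]
step 2: x^-=[1.4061]  P^-=[0.1416]  H_jac=[2.8121]  S=[1.5696]  K=[0.2536]  nu=[-4.2670]  x^+=[0.3237]  P^+=[0.0406]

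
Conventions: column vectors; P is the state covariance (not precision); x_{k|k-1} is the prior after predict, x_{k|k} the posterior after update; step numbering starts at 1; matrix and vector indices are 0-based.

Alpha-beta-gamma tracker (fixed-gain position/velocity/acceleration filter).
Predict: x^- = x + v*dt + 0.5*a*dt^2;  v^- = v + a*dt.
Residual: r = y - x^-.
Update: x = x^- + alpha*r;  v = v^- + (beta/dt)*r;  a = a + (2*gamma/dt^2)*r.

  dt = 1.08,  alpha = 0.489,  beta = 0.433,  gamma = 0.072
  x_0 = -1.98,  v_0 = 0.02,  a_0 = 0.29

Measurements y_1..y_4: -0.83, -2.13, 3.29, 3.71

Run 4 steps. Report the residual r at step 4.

step 1: x_pred=-1.7893  r=0.9593  x^+=-1.3202  v^+=0.7178  a^+=0.4084
step 2: x_pred=-0.3068  r=-1.8232  x^+=-1.1983  v^+=0.4279  a^+=0.1833
step 3: x_pred=-0.6293  r=3.9193  x^+=1.2873  v^+=2.1973  a^+=0.6672
step 4: x_pred=4.0494  r=-0.3394  x^+=3.8834  v^+=2.7818  a^+=0.6253

resid = -0.3394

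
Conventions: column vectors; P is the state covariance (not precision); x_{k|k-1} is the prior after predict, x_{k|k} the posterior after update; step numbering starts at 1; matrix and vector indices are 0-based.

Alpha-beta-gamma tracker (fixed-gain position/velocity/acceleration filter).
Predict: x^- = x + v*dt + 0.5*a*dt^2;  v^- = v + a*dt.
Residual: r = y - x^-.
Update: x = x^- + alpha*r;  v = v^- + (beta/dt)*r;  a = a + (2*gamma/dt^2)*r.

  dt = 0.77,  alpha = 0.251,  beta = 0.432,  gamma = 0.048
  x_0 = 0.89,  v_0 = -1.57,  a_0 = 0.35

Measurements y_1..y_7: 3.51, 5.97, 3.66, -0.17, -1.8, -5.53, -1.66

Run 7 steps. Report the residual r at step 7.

step 1: x_pred=-0.2151  r=3.7251  x^+=0.7199  v^+=0.7895  a^+=0.9532
step 2: x_pred=1.6103  r=4.3597  x^+=2.7046  v^+=3.9693  a^+=1.6591
step 3: x_pred=6.2528  r=-2.5928  x^+=5.6020  v^+=3.7922  a^+=1.2392
step 4: x_pred=8.8893  r=-9.0593  x^+=6.6155  v^+=-0.3363  a^+=-0.2276
step 5: x_pred=6.2890  r=-8.0890  x^+=4.2587  v^+=-5.0498  a^+=-1.5374
step 6: x_pred=-0.0854  r=-5.4446  x^+=-1.4520  v^+=-9.2882  a^+=-2.4189
step 7: x_pred=-9.3210  r=7.6610  x^+=-7.3981  v^+=-6.8526  a^+=-1.1785

resid = 7.6610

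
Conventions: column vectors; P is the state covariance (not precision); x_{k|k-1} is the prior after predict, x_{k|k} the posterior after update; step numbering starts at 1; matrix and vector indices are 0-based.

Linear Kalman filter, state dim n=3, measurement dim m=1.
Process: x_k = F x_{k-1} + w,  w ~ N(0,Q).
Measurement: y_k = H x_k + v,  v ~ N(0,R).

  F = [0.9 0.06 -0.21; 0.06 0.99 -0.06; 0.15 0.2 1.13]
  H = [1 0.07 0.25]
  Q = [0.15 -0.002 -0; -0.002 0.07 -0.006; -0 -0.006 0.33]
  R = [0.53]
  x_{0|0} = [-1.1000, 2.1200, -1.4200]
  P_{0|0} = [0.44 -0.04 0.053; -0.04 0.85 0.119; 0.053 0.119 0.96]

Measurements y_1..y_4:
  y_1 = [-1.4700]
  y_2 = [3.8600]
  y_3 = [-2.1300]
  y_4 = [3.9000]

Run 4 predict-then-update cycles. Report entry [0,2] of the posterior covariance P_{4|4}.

P_post[0,2] = -1.3065

step 1: x^-=[-0.5646, 2.1180, -1.3456]  P^-=[0.5244 0.0199 -0.1105; 0.0199 0.8889 0.2296; -0.1105 0.2296 1.6691]  S=[1.1187]  K=[0.4454; 0.1247; 0.2886]  nu=[-0.7173]  x^+=[-0.8840, 2.0286, -1.5526]  P^+=[0.3026 -0.0423 -0.2543; -0.0423 0.8715 0.1893; -0.2543 0.1893 1.5759]
step 2: x^-=[-0.3479, 2.0484, -1.4813]  P^-=[0.5545 0.0251 -0.5763; 0.0251 0.9052 0.2502; -0.5763 0.2502 2.3808]  S=[0.9618]  K=[0.4285; 0.1570; 0.0378]  nu=[4.4348]  x^+=[1.5525, 2.7445, -1.3136]  P^+=[0.3779 -0.0396 -0.5919; -0.0396 0.8815 0.2445; -0.5919 0.2445 2.3794]
step 3: x^-=[1.8378, 2.8890, -0.7026]  P^-=[0.7775 0.0530 -1.0876; 0.0530 0.9144 0.2400; -1.0876 0.2400 3.3195]  S=[0.9915]  K=[0.5137; 0.1785; -0.2430]  nu=[-3.9944]  x^+=[-0.2140, 2.1759, 0.2679]  P^+=[0.5159 -0.0379 -0.9638; -0.0379 0.8828 0.2830; -0.9638 0.2830 3.2610]
step 4: x^-=[-0.1183, 2.1252, 0.7058]  P^-=[1.0679 0.0898 -1.6433; 0.0898 0.9176 0.2028; -1.6433 0.2028 4.3398]  S=[1.0717]  K=[0.6190; 0.1910; -0.5078]  nu=[3.6931]  x^+=[2.1678, 2.8307, -1.1695]  P^+=[0.6573 -0.0369 -1.3065; -0.0369 0.8785 0.3068; -1.3065 0.3068 4.0634]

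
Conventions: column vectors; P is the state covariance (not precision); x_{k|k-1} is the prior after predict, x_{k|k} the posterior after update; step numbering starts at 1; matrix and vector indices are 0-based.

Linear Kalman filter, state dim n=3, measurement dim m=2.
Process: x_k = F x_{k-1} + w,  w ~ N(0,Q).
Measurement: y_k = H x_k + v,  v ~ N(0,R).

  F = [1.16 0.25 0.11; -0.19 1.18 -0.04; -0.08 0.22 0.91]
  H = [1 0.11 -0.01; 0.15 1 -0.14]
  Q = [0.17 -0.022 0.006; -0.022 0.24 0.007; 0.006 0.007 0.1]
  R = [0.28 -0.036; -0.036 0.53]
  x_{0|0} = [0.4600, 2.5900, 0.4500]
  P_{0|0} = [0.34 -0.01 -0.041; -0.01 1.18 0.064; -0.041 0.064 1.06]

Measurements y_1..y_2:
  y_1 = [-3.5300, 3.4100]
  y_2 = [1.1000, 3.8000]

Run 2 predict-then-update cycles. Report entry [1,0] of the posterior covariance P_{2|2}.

P_post[1,0] = -0.0469

step 1: x^-=[1.2306, 2.9508, 0.9425]  P^-=[0.7013 0.2437 0.1163; 0.2437 1.8948 0.3564; 0.1163 0.3564 1.0690]  S=[1.0549 0.5014; 0.5014 2.4300]  K=[0.6920 -0.0059; 0.0635 0.7612; 0.1036 0.0709]  nu=[-5.0758, 0.4066]  x^+=[-2.2840, 2.9381, 0.4456]  P^+=[0.2003 -0.0556 0.0174; -0.0556 0.4342 0.1766; 0.0174 0.1766 1.0381]
step 2: x^-=[-1.8659, 3.8831, 1.2345]  P^-=[0.4610 0.0039 0.1648; 0.0039 0.8620 0.2776; 0.1648 0.2776 1.0521]  S=[0.7485 0.1030; 0.1030 1.3395]  K=[0.6157 -0.0101; 0.0440 0.6116; 0.2334 0.0978]  nu=[2.5511, 0.3697]  x^+=[-0.2989, 4.2213, 1.8663]  P^+=[0.1784 -0.0469 0.0526; -0.0469 0.3540 0.1747; 0.0526 0.1747 0.9938]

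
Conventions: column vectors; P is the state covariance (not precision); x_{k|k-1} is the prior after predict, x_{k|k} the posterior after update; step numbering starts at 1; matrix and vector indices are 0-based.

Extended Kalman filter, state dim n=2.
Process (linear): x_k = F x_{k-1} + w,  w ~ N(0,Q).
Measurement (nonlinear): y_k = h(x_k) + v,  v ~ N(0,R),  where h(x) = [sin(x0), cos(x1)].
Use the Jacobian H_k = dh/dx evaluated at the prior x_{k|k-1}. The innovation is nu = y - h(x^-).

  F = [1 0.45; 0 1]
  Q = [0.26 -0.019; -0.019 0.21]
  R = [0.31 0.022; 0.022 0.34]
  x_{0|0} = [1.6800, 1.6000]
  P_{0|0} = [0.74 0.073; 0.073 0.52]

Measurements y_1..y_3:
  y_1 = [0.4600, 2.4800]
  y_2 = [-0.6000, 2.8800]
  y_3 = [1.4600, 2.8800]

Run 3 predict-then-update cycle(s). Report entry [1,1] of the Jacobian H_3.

step 1: x^-=[2.4000, 1.6000]  P^-=[1.1710 0.2880; 0.2880 0.7300]  H_jac=[-0.7374 0.0000; 0.0000 -0.9996]  S=[0.9467 0.2343; 0.2343 1.0694]  K=[-0.8939 -0.0734; -0.0586 -0.6695]  nu=[-0.2155, 2.5092]  x^+=[2.4085, -0.0673]  P^+=[0.3780 0.0446; 0.0446 0.2290]
step 2: x^-=[2.3783, -0.0673]  P^-=[0.7245 0.1287; 0.1287 0.4390]  H_jac=[-0.7225 0.0000; 0.0000 0.0672]  S=[0.6882 0.0157; 0.0157 0.3420]  K=[-0.7620 0.0604; -0.1372 0.0926]  nu=[-1.2913, 1.8823]  x^+=[3.4759, 0.2843]  P^+=[0.3251 0.0561; 0.0561 0.4235]
step 3: x^-=[3.6038, 0.2843]  P^-=[0.7213 0.2276; 0.2276 0.6335]  H_jac=[-0.8950 0.0000; 0.0000 -0.2804]  S=[0.8879 0.0791; 0.0791 0.3898]  K=[-0.7257 -0.0164; -0.1923 -0.4167]  nu=[1.9060, 1.9201]  x^+=[2.1891, -0.8825]  P^+=[0.2517 0.0769; 0.0769 0.5203]

H_jac[1,1] = -0.2804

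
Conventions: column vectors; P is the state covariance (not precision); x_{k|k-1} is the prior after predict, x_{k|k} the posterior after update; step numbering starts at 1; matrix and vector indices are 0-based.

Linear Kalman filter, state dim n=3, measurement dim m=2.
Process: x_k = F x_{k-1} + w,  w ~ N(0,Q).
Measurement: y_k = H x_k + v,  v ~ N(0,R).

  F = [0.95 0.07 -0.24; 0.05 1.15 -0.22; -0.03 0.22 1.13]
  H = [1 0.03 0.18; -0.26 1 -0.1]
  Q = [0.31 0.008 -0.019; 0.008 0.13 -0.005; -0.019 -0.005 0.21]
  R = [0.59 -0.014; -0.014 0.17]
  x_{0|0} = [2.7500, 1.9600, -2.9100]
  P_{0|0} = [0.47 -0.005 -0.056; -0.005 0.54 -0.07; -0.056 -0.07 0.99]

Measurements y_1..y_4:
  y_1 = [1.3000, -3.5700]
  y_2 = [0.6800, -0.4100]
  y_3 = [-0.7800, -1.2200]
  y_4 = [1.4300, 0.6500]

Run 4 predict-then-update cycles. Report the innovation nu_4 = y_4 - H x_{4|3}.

innov = [0.8177, 1.4618]

step 1: x^-=[3.4481, 3.0317, -2.9396]  P^-=[0.8211 0.1534 -0.3560; 0.1534 0.9293 -0.2062; -0.3560 -0.2062 1.4697]  S=[1.3384 -0.0581; -0.0581 1.1125]  K=[0.5694 0.0077; 0.1435 0.8255; -0.0833 -0.2386]  nu=[-1.7099, -5.9992]  x^+=[2.4282, -2.1663, -1.3657]  P^+=[0.3876 0.0643 -0.2984; 0.0643 0.1573 0.0230; -0.2984 0.0230 1.3994]
step 2: x^-=[2.4830, -2.0693, -2.0927]  P^-=[0.8850 0.2427 -0.7157; 0.2427 0.4091 -0.3053; -0.7157 -0.3053 2.0357]  S=[1.2950 0.0233; 0.0233 0.5570]  K=[0.5873 0.1265; 0.1424 0.6701; -0.2666 -0.5684]  nu=[-1.3642, 2.0956]  x^+=[1.9468, -0.8592, -2.9201]  P^+=[0.4260 0.0776 -0.4644; 0.0776 0.1283 -0.0380; -0.4644 -0.0380 1.7567]
step 3: x^-=[2.4901, -0.2483, -3.5471]  P^-=[1.0196 0.3301 -0.9924; 0.3301 0.4241 -0.4885; -0.9924 -0.4885 2.4713]  S=[1.3474 0.0758; 0.0758 0.5622]  K=[0.6198 0.2084; 0.1515 0.6682; -0.3723 -0.7993]  nu=[-2.6242, -0.6790]  x^+=[0.7221, -1.0997, -2.0275]  P^+=[0.4580 0.0914 -0.5444; 0.0914 0.1268 -0.0842; -0.5444 -0.0842 1.8803]
step 4: x^-=[1.0956, -0.7824, -2.5547]  P^-=[1.0955 0.3843 -1.1116; 0.3843 0.4549 -0.5829; -1.1116 -0.5829 2.6113]  S=[1.3871 0.1091; 0.1091 0.5841]  K=[0.6348 0.2420; 0.1579 0.6782; -0.4064 -0.8743]  nu=[0.8177, 1.4618]  x^+=[1.9684, 0.3380, -4.1650]  P^+=[0.4688 0.0982 -0.5590; 0.0982 0.1284 -0.1024; -0.5590 -0.1024 1.8583]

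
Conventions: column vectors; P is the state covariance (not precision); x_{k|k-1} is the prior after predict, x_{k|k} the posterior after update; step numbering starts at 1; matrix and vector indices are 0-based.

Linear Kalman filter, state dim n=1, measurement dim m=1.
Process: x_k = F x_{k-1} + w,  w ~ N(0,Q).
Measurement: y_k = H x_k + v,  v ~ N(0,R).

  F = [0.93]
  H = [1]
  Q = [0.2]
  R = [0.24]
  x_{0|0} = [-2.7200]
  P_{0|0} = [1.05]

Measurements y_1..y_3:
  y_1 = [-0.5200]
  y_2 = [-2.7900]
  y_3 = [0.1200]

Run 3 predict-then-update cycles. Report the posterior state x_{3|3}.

x_post = [-0.7252]

step 1: x^-=[-2.5296]  P^-=[1.1081]  S=[1.3481]  K=[0.8220]  nu=[2.0096]  x^+=[-0.8778]  P^+=[0.1973]
step 2: x^-=[-0.8163]  P^-=[0.3706]  S=[0.6106]  K=[0.6070]  nu=[-1.9737]  x^+=[-2.0143]  P^+=[0.1457]
step 3: x^-=[-1.8733]  P^-=[0.3260]  S=[0.5660]  K=[0.5760]  nu=[1.9933]  x^+=[-0.7252]  P^+=[0.1382]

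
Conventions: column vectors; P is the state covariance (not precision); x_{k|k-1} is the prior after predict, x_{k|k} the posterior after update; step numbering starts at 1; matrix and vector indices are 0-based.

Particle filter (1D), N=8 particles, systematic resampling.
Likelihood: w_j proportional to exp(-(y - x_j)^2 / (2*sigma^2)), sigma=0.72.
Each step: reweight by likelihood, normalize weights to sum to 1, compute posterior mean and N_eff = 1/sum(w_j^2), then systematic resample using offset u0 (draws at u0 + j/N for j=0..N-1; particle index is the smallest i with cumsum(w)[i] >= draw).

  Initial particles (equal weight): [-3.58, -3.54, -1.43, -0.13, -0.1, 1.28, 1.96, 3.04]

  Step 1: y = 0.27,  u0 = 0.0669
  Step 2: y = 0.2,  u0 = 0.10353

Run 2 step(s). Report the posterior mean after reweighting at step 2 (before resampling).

post_mean = 0.0336

step 1: w=[0.0000, 0.0000, 0.0276, 0.3838, 0.3924, 0.1674, 0.0285, 0.0003]  mean=0.1424  Neff=3.0220  idx=[3, 3, 3, 4, 4, 4, 5, 5]
step 2: w=[0.1476, 0.1476, 0.1476, 0.1503, 0.1503, 0.1503, 0.0532, 0.0532]  mean=0.0336  Neff=7.2071  idx=[0, 1, 2, 3, 4, 4, 5, 7]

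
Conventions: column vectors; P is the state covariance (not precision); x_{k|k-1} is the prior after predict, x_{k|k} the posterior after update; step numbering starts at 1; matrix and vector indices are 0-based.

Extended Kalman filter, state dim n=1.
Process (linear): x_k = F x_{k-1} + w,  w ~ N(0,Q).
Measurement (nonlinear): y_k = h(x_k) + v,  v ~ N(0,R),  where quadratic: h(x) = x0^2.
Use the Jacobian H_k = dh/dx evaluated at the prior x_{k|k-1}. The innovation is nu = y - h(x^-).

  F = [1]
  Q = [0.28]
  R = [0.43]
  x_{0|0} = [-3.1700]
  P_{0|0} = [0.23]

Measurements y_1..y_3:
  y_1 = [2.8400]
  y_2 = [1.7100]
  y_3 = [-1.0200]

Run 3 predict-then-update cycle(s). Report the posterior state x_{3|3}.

step 1: x^-=[-3.1700]  P^-=[0.5100]  H_jac=[-6.3400]  S=[20.9298]  K=[-0.1545]  nu=[-7.2089]  x^+=[-2.0563]  P^+=[0.0105]
step 2: x^-=[-2.0563]  P^-=[0.2905]  H_jac=[-4.1126]  S=[5.3430]  K=[-0.2236]  nu=[-2.5184]  x^+=[-1.4932]  P^+=[0.0234]
step 3: x^-=[-1.4932]  P^-=[0.3034]  H_jac=[-2.9865]  S=[3.1358]  K=[-0.2889]  nu=[-3.2497]  x^+=[-0.5543]  P^+=[0.0416]

x_post = [-0.5543]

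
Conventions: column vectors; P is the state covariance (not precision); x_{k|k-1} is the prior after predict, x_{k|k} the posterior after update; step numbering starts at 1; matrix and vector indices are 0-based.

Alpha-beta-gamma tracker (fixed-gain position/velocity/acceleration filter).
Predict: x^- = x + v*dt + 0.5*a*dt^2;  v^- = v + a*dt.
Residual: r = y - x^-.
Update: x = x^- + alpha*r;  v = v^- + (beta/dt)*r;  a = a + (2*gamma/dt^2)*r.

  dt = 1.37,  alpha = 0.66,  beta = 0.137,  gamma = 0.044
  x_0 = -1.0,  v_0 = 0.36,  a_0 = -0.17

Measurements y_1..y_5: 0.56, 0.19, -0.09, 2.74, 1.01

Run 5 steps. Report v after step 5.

step 1: x_pred=-0.6663  r=1.2263  x^+=0.1430  v^+=0.2497  a^+=-0.1125
step 2: x_pred=0.3796  r=-0.1896  x^+=0.2545  v^+=0.0766  a^+=-0.1214
step 3: x_pred=0.2455  r=-0.3355  x^+=0.0241  v^+=-0.1232  a^+=-0.1371
step 4: x_pred=-0.2734  r=3.0134  x^+=1.7154  v^+=-0.0097  a^+=0.0042
step 5: x_pred=1.7060  r=-0.6960  x^+=1.2466  v^+=-0.0736  a^+=-0.0285

v_post = -0.0736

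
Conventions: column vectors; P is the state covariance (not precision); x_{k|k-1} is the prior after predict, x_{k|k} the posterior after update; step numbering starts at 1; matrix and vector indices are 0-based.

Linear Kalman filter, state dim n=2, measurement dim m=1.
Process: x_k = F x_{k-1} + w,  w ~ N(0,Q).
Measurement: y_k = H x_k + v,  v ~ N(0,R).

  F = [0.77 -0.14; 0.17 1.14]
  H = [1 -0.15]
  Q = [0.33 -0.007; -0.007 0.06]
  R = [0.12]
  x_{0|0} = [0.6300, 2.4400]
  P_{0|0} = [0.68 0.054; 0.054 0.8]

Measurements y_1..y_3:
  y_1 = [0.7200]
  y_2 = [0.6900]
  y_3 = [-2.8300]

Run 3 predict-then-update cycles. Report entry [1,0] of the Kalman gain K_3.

K[1,0] = -0.6613

step 1: x^-=[0.1435, 2.8887]  P^-=[0.7372 0.0004; 0.0004 1.1403]  S=[0.8827]  K=[0.8351; -0.1933]  nu=[1.0098]  x^+=[0.9868, 2.6936]  P^+=[0.1216 0.1429; 0.1429 1.1073]
step 2: x^-=[0.3827, 3.2384]  P^-=[0.3930 -0.0458; -0.0458 1.5579]  S=[0.5618]  K=[0.7118; -0.4974]  nu=[0.7931]  x^+=[0.9472, 2.8439]  P^+=[0.1084 0.1531; 0.1531 1.4189]
step 3: x^-=[0.3312, 3.4031]  P^-=[0.3891 -0.0885; -0.0885 1.9665]  S=[0.5798]  K=[0.6939; -0.6613]  nu=[-2.6507]  x^+=[-1.5080, 5.1561]  P^+=[0.1099 0.1776; 0.1776 1.7129]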